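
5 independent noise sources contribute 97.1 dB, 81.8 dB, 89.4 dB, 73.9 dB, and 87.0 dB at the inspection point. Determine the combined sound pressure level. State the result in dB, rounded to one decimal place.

Incoherent sources combine by intensity addition: L_total = 10·log₁₀(Σ 10^(L_i/10)).
Σ 10^(L/10) = 10^(97.1/10) + 10^(81.8/10) + 10^(89.4/10) + 10^(73.9/10) + 10^(87.0/10) = 6.677e+09.
L_total = 10·log₁₀(6.677e+09) = 98.25 dB.

98.2 dB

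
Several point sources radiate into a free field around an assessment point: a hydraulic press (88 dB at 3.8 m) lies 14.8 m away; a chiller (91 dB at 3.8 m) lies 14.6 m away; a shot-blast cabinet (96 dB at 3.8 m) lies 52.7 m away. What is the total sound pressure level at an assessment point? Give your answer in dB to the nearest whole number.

Propagate each source to the receiver with L = L_ref − 20·log₁₀(r/r_ref), then add intensities.
hydraulic press: 88 − 20·log₁₀(14.8/3.8) = 88 − 11.81 = 76.19 dB.
chiller: 91 − 20·log₁₀(14.6/3.8) = 91 − 11.69 = 79.31 dB.
shot-blast cabinet: 96 − 20·log₁₀(52.7/3.8) = 96 − 22.84 = 73.16 dB.
Σ 10^(L/10) = 1.476e+08 → L_total = 10·log₁₀(1.476e+08) = 81.69 dB.

82 dB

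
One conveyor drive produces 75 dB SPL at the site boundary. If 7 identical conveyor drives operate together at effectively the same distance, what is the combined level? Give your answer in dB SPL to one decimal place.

83.5 dB SPL

With 7 equal, uncorrelated contributions the intensity is 7× that of one unit, giving a rise of 10·log₁₀ 7.
L_total = 75 + 10·log₁₀(7) = 75 + 8.451 = 83.45 dB SPL.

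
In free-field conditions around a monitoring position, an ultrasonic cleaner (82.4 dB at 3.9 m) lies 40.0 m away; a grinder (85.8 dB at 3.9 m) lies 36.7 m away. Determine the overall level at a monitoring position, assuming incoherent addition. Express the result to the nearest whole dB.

68 dB

Propagate each source to the receiver with L = L_ref − 20·log₁₀(r/r_ref), then add intensities.
ultrasonic cleaner: 82.4 − 20·log₁₀(40.0/3.9) = 82.4 − 20.22 = 62.18 dB.
grinder: 85.8 − 20·log₁₀(36.7/3.9) = 85.8 − 19.47 = 66.33 dB.
Σ 10^(L/10) = 5.945e+06 → L_total = 10·log₁₀(5.945e+06) = 67.74 dB.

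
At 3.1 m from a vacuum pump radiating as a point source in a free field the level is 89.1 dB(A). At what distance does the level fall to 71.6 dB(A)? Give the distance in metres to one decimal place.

23.2 m

Point-source spreading drops the level by 20·log₁₀(r₂/r₁); inverting, r₂/r₁ = 10^(ΔL/20).
r₂ = 3.1·10^((89.1−71.6)/20) = 3.1·10^(17.5/20) = 23.25 m.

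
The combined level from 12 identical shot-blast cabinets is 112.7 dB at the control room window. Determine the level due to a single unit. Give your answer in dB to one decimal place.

For N identical incoherent sources L_total = L₁ + 10·log₁₀ N, so L₁ = 112.7 − 10·log₁₀(12) = 112.7 − 10.792.

101.9 dB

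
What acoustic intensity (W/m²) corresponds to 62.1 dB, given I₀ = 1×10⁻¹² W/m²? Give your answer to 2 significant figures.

1.6e-06 W/m²

L = 10·log₁₀(I/I₀) ⇒ I = I₀·10^(L/10) = 10⁻¹² × 10^6.21.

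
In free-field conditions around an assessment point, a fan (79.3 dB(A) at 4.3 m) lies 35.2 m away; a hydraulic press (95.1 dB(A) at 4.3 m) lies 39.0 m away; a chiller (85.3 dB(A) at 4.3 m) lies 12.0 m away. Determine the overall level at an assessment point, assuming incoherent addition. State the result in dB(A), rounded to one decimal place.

79.2 dB(A)

Propagate each source to the receiver with L = L_ref − 20·log₁₀(r/r_ref), then add intensities.
fan: 79.3 − 20·log₁₀(35.2/4.3) = 79.3 − 18.26 = 61.04 dB(A).
hydraulic press: 95.1 − 20·log₁₀(39.0/4.3) = 95.1 − 19.15 = 75.95 dB(A).
chiller: 85.3 − 20·log₁₀(12.0/4.3) = 85.3 − 8.91 = 76.39 dB(A).
Σ 10^(L/10) = 8.412e+07 → L_total = 10·log₁₀(8.412e+07) = 79.25 dB(A).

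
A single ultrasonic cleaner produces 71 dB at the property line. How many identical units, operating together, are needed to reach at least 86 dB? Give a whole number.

The shortfall is 86 − 71 = 15.0 dB, and N units add 10·log₁₀ N, so need 10·log₁₀ N ≥ 15.0.
N ≥ 10^(15.0/10) = 31.623, so N = 32.

32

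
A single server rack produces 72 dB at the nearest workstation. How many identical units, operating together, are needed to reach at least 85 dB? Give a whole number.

20

The shortfall is 85 − 72 = 13.0 dB, and N units add 10·log₁₀ N, so need 10·log₁₀ N ≥ 13.0.
N ≥ 10^(13.0/10) = 19.953, so N = 20.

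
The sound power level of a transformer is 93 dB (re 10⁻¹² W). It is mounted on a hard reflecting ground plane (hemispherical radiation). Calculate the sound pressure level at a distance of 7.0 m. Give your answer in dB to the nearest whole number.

The power spreads over a hemisphere of area 2π·r², so L_p = L_w − 10·log₁₀(2π·r²).
2π·r² = 307.9 m², 10·log₁₀ of that is 24.884 dB.
L_p = 93 − 24.884 = 68.12 dB.

68 dB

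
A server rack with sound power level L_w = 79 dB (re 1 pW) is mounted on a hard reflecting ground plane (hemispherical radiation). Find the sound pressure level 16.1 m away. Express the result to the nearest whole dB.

47 dB

Free-field hemispherical radiation: L_p = L_w − 10·log₁₀(2π·r²), r = 16.1 m.
2π·r² = 1629 m², 10·log₁₀ of that is 32.118 dB.
L_p = 79 − 32.118 = 46.88 dB.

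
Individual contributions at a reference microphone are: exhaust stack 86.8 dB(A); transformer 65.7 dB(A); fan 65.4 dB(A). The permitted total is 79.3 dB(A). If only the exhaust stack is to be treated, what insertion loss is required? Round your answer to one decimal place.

7.9 dB

Everything except the exhaust stack sums to 10^(65.7/10) + 10^(65.4/10) = 7.183e+06 in linear terms, 68.56 dB(A).
The limit corresponds to 10^(79.3/10) = 8.511e+07; subtracting the fixed part leaves 7.793e+07 for the exhaust stack, i.e. 78.92 dB(A).
So the exhaust stack must be reduced from 86.8 to 78.92 dB(A): IL = 7.88 dB.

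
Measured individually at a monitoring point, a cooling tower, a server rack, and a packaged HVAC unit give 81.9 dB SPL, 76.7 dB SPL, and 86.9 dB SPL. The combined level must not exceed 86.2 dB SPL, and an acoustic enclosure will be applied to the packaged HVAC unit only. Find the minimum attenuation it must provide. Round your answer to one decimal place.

The untreated sources together contribute 10^(81.9/10) + 10^(76.7/10) = 2.017e+08, i.e. 83.05 dB SPL.
The limit corresponds to 10^(86.2/10) = 4.169e+08; subtracting the fixed part leaves 2.152e+08 for the packaged HVAC unit, i.e. 83.33 dB SPL.
Required insertion loss = 86.9 − 83.33 = 3.57 dB.

3.6 dB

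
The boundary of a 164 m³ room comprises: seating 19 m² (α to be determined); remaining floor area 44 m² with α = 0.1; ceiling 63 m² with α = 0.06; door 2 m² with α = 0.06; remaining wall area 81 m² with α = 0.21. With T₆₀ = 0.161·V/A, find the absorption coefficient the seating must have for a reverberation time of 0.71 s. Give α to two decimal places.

0.63

A = 0.161·V/T₆₀ = 0.161·164/0.71 = 37.19 m² sabins.
Absorption from the other surfaces = 44·0.1 + 63·0.06 + 2·0.06 + 81·0.21 = 25.31 m², so the seating must supply 11.88 m² over 19 m².
α = 11.88/19 = 0.625.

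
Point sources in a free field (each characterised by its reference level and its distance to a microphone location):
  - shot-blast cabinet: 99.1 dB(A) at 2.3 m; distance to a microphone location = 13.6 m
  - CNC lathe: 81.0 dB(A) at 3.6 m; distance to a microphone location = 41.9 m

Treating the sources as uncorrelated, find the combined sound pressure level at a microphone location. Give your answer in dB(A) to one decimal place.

Propagate each source to the receiver with L = L_ref − 20·log₁₀(r/r_ref), then add intensities.
shot-blast cabinet: 99.1 − 20·log₁₀(13.6/2.3) = 99.1 − 15.44 = 83.66 dB(A).
CNC lathe: 81.0 − 20·log₁₀(41.9/3.6) = 81.0 − 21.32 = 59.68 dB(A).
Σ 10^(L/10) = 2.334e+08 → L_total = 10·log₁₀(2.334e+08) = 83.68 dB(A).

83.7 dB(A)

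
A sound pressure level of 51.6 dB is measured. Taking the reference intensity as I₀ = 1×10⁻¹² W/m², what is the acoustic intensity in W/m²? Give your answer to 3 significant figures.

L = 10·log₁₀(I/I₀) ⇒ I = I₀·10^(L/10) = 10⁻¹² × 10^5.16.

1.45e-07 W/m²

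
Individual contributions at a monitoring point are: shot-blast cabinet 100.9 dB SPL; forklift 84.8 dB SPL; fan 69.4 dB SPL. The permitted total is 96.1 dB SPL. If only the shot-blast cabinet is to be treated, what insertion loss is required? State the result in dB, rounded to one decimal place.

Fixed contribution from the other sources: Σ 10^(L/10) = 10^(84.8/10) + 10^(69.4/10) = 3.107e+08 (84.92 dB SPL).
To meet 96.1 dB SPL overall, the treated shot-blast cabinet may contribute at most 10^(96.1/10) − 3.107e+08 = 3.763e+09, i.e. 95.76 dB SPL.
So the shot-blast cabinet must be reduced from 100.9 to 95.76 dB SPL: IL = 5.14 dB.

5.1 dB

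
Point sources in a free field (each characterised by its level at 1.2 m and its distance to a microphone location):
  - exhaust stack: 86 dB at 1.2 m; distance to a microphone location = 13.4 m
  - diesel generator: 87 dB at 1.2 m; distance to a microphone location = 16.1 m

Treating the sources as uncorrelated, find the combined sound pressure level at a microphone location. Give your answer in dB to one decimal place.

Apply inverse-square spreading to bring every level to the receiver, then sum 10^(L/10).
exhaust stack: 86 − 20·log₁₀(13.4/1.2) = 86 − 20.96 = 65.04 dB.
diesel generator: 87 − 20·log₁₀(16.1/1.2) = 87 − 22.55 = 64.45 dB.
Σ 10^(L/10) = 5.977e+06 → L_total = 10·log₁₀(5.977e+06) = 67.76 dB.

67.8 dB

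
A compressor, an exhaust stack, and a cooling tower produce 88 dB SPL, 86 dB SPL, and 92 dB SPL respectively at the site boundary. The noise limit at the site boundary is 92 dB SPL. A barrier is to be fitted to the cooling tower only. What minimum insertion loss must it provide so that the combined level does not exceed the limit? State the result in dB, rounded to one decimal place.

4.6 dB

Everything except the cooling tower sums to 10^(88/10) + 10^(86/10) = 1.029e+09 in linear terms, 90.12 dB SPL.
The limit corresponds to 10^(92/10) = 1.585e+09; subtracting the fixed part leaves 5.558e+08 for the cooling tower, i.e. 87.45 dB SPL.
So the cooling tower must be reduced from 92 to 87.45 dB SPL: IL = 4.55 dB.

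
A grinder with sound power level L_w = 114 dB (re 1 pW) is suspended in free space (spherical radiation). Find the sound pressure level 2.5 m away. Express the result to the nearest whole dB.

95 dB

Free-field spherical radiation: L_p = L_w − 10·log₁₀(4π·r²), r = 2.5 m.
4π·r² = 78.54 m², 10·log₁₀ of that is 18.951 dB.
L_p = 114 − 18.951 = 95.05 dB.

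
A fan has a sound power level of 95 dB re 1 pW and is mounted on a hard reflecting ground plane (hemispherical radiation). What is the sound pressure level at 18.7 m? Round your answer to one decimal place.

61.6 dB

Free-field hemispherical radiation: L_p = L_w − 10·log₁₀(2π·r²), r = 18.7 m.
2π·r² = 2197 m², 10·log₁₀ of that is 33.419 dB.
L_p = 95 − 33.419 = 61.58 dB.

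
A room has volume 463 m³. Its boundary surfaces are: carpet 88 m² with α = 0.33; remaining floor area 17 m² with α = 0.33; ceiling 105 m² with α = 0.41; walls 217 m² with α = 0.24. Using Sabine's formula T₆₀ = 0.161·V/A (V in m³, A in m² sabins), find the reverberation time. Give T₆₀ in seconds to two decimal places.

Summing Sᵢαᵢ: 88·0.33 + 17·0.33 + 105·0.41 + 217·0.24 = 129.78 m².
T₆₀ = 0.161·V/A = 0.161·463/129.78 = 0.574 s.

0.57 s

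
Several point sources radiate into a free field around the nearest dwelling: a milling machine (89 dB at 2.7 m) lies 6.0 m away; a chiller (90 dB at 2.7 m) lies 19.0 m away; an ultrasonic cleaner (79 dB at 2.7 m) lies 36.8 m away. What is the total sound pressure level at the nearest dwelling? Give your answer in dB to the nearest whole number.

83 dB

Propagate each source to the receiver with L = L_ref − 20·log₁₀(r/r_ref), then add intensities.
milling machine: 89 − 20·log₁₀(6.0/2.7) = 89 − 6.94 = 82.06 dB.
chiller: 90 − 20·log₁₀(19.0/2.7) = 90 − 16.95 = 73.05 dB.
ultrasonic cleaner: 79 − 20·log₁₀(36.8/2.7) = 79 − 22.69 = 56.31 dB.
Σ 10^(L/10) = 1.815e+08 → L_total = 10·log₁₀(1.815e+08) = 82.59 dB.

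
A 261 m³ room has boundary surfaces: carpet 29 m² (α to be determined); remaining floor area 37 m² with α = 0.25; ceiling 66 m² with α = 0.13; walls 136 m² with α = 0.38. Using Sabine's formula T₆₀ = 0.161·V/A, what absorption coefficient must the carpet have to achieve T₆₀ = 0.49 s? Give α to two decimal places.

A = 0.161·V/T₆₀ = 0.161·261/0.49 = 85.76 m² sabins.
Absorption from the other surfaces = 37·0.25 + 66·0.13 + 136·0.38 = 69.51 m², so the carpet must supply 16.25 m² over 29 m².
α = 16.25/29 = 0.560.

0.56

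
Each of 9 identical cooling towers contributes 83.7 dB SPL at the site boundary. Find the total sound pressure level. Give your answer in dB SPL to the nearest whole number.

With 9 equal, uncorrelated contributions the intensity is 9× that of one unit, giving a rise of 10·log₁₀ 9.
L_total = 83.7 + 10·log₁₀(9) = 83.7 + 9.542 = 93.24 dB SPL.

93 dB SPL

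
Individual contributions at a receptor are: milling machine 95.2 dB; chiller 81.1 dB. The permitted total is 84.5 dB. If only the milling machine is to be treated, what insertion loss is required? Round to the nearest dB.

13 dB

The untreated sources together contribute 10^(81.1/10) = 1.288e+08, i.e. 81.10 dB.
To meet 84.5 dB overall, the treated milling machine may contribute at most 10^(84.5/10) − 1.288e+08 = 1.530e+08, i.e. 81.85 dB.
So the milling machine must be reduced from 95.2 to 81.85 dB: IL = 13.35 dB.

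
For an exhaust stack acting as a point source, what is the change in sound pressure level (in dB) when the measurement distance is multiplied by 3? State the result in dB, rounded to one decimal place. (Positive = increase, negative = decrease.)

-9.5 dB

With spherical spreading the level changes by −20·log₁₀(r₂/r₁).
ΔL = −20·log₁₀(3) = -9.54 dB.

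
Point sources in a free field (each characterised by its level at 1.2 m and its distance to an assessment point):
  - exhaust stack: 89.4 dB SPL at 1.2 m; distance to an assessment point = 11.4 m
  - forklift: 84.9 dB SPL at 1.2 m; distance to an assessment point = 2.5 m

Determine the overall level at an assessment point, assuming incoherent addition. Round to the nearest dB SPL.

Apply inverse-square spreading to bring every level to the receiver, then sum 10^(L/10).
exhaust stack: 89.4 − 20·log₁₀(11.4/1.2) = 89.4 − 19.55 = 69.85 dB SPL.
forklift: 84.9 − 20·log₁₀(2.5/1.2) = 84.9 − 6.38 = 78.52 dB SPL.
Σ 10^(L/10) = 8.085e+07 → L_total = 10·log₁₀(8.085e+07) = 79.08 dB SPL.

79 dB SPL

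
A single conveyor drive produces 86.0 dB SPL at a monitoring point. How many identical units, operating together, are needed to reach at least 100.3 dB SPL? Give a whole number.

N identical sources give L₁ + 10·log₁₀ N, so require 10·log₁₀ N ≥ 100.3 − 86.0 = 14.3 dB.
N ≥ 10^(14.3/10) = 26.915, so N = 27.

27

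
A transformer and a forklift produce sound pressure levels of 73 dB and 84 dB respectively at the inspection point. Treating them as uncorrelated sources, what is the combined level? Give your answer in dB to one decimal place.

Incoherent sources combine by intensity addition: L_total = 10·log₁₀(Σ 10^(L_i/10)).
Σ 10^(L/10) = 10^(73/10) + 10^(84/10) = 2.711e+08.
L_total = 10·log₁₀(2.711e+08) = 84.33 dB.

84.3 dB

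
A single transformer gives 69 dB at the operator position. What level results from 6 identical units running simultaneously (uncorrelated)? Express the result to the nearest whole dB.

77 dB

L_total = L₁ + 10·log₁₀ N for N identical incoherent sources.
L_total = 69 + 10·log₁₀(6) = 69 + 7.782 = 76.78 dB.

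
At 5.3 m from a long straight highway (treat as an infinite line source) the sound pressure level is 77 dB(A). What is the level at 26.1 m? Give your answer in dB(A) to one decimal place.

70.1 dB(A)

For a line source, L₂ = L₁ − 10·log₁₀(r₂/r₁).
L₂ = 77 − 10·log₁₀(26.1/5.3) = 77 − 6.924 = 70.08 dB(A).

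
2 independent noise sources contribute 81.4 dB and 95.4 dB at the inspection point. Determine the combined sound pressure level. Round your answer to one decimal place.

Incoherent sources combine by intensity addition: L_total = 10·log₁₀(Σ 10^(L_i/10)).
Σ 10^(L/10) = 10^(81.4/10) + 10^(95.4/10) = 3.605e+09.
L_total = 10·log₁₀(3.605e+09) = 95.57 dB.

95.6 dB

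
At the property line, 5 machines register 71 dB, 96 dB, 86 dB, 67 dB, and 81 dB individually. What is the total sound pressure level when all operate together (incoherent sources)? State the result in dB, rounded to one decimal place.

For uncorrelated sources the intensities add, so convert each level to linear form, sum, and take 10·log₁₀ of the total.
Σ 10^(L/10) = 10^(71/10) + 10^(96/10) + 10^(86/10) + 10^(67/10) + 10^(81/10) = 4.523e+09.
L_total = 10·log₁₀(4.523e+09) = 96.55 dB.

96.6 dB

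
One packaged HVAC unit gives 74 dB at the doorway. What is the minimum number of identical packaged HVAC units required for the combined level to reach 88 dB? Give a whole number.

26

The shortfall is 88 − 74 = 14.0 dB, and N units add 10·log₁₀ N, so need 10·log₁₀ N ≥ 14.0.
N ≥ 10^(14.0/10) = 25.119, so N = 26.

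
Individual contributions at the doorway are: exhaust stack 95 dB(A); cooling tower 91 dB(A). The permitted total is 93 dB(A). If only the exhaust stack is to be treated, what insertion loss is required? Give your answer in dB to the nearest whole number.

The untreated sources together contribute 10^(91/10) = 1.259e+09, i.e. 91.00 dB(A).
The limit corresponds to 10^(93/10) = 1.995e+09; subtracting the fixed part leaves 7.363e+08 for the exhaust stack, i.e. 88.67 dB(A).
So the exhaust stack must be reduced from 95 to 88.67 dB(A): IL = 6.33 dB.

6 dB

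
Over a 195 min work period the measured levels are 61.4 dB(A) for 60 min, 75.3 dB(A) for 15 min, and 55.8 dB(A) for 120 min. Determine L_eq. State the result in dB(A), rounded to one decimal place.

Weight each interval's intensity by its duration and average over T = 195 min:
Σ tᵢ·10^(Lᵢ/10) = 60·10^(61.4/10) + 15·10^(75.3/10) + 120·10^(55.8/10) = 6.367e+08.
L_eq = 10·log₁₀(6.367e+08/195) = 65.14 dB(A).

65.1 dB(A)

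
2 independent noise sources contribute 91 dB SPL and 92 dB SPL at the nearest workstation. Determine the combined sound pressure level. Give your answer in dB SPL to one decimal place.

94.5 dB SPL

For uncorrelated sources the intensities add, so convert each level to linear form, sum, and take 10·log₁₀ of the total.
Σ 10^(L/10) = 10^(91/10) + 10^(92/10) = 2.844e+09.
L_total = 10·log₁₀(2.844e+09) = 94.54 dB SPL.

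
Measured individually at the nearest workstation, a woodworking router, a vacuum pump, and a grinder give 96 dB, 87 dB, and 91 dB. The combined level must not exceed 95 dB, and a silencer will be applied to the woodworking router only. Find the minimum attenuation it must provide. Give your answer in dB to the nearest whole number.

The untreated sources together contribute 10^(87/10) + 10^(91/10) = 1.760e+09, i.e. 92.46 dB.
To meet 95 dB overall, the treated woodworking router may contribute at most 10^(95/10) − 1.760e+09 = 1.402e+09, i.e. 91.47 dB.
Required insertion loss = 96 − 91.47 = 4.53 dB.

5 dB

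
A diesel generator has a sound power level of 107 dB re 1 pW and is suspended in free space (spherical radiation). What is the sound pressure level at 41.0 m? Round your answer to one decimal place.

Free-field spherical radiation: L_p = L_w − 10·log₁₀(4π·r²), r = 41.0 m.
4π·r² = 2.112e+04 m², 10·log₁₀ of that is 43.248 dB.
L_p = 107 − 43.248 = 63.75 dB.

63.8 dB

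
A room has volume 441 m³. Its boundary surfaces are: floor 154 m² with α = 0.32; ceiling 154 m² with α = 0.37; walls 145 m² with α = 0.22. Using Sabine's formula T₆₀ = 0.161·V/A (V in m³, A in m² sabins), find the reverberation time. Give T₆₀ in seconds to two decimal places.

Total absorption A = 154·0.32 + 154·0.37 + 145·0.22 = 138.16 m² sabins.
T₆₀ = 0.161 × 441 / 138.16 = 0.514 s.

0.51 s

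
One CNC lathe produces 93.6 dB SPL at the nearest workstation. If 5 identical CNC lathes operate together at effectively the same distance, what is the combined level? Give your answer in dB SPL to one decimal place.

100.6 dB SPL

L_total = L₁ + 10·log₁₀ N for N identical incoherent sources.
L_total = 93.6 + 10·log₁₀(5) = 93.6 + 6.990 = 100.59 dB SPL.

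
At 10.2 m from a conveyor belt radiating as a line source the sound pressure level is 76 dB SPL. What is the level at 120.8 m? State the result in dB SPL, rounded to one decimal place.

For a line source, L₂ = L₁ − 10·log₁₀(r₂/r₁).
L₂ = 76 − 10·log₁₀(120.8/10.2) = 76 − 10.735 = 65.27 dB SPL.

65.3 dB SPL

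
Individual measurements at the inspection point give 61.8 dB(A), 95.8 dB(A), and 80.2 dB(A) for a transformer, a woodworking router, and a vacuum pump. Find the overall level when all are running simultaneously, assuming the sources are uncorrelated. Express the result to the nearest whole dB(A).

Incoherent sources combine by intensity addition: L_total = 10·log₁₀(Σ 10^(L_i/10)).
Σ 10^(L/10) = 10^(61.8/10) + 10^(95.8/10) + 10^(80.2/10) = 3.908e+09.
L_total = 10·log₁₀(3.908e+09) = 95.92 dB(A).

96 dB(A)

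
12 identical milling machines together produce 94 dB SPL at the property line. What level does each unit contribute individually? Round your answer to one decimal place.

83.2 dB SPL

For N identical incoherent sources L_total = L₁ + 10·log₁₀ N, so L₁ = 94 − 10·log₁₀(12) = 94 − 10.792.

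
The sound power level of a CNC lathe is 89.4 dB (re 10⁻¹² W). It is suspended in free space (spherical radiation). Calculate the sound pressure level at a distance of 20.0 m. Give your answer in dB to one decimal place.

The power spreads over a sphere of area 4π·r², so L_p = L_w − 10·log₁₀(4π·r²).
4π·r² = 5027 m², 10·log₁₀ of that is 37.013 dB.
L_p = 89.4 − 37.013 = 52.39 dB.

52.4 dB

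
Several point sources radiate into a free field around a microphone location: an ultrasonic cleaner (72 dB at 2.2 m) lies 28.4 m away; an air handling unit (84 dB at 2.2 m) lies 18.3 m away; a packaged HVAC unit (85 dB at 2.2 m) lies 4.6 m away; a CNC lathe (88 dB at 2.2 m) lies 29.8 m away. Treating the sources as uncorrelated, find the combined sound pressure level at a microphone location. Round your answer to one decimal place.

79.0 dB

Propagate each source to the receiver with L = L_ref − 20·log₁₀(r/r_ref), then add intensities.
ultrasonic cleaner: 72 − 20·log₁₀(28.4/2.2) = 72 − 22.22 = 49.78 dB.
air handling unit: 84 − 20·log₁₀(18.3/2.2) = 84 − 18.40 = 65.60 dB.
packaged HVAC unit: 85 − 20·log₁₀(4.6/2.2) = 85 − 6.41 = 78.59 dB.
CNC lathe: 88 − 20·log₁₀(29.8/2.2) = 88 − 22.64 = 65.36 dB.
Σ 10^(L/10) = 7.950e+07 → L_total = 10·log₁₀(7.950e+07) = 79.00 dB.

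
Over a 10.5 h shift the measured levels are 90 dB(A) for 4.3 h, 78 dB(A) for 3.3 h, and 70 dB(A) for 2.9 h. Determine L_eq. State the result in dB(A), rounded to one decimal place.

The energy average is taken in the linear domain: L_eq = 10·log₁₀[(Σ tᵢ·10^(Lᵢ/10))/T], T = 10.5 h.
Σ tᵢ·10^(Lᵢ/10) = 4.3·10^(90/10) + 3.3·10^(78/10) + 2.9·10^(70/10) = 4.537e+09.
L_eq = 10·log₁₀(4.537e+09/10.5) = 86.36 dB(A).

86.4 dB(A)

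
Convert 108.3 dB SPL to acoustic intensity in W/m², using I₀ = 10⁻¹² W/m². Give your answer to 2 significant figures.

L = 10·log₁₀(I/I₀) ⇒ I = I₀·10^(L/10) = 10⁻¹² × 10^10.83.

0.068 W/m²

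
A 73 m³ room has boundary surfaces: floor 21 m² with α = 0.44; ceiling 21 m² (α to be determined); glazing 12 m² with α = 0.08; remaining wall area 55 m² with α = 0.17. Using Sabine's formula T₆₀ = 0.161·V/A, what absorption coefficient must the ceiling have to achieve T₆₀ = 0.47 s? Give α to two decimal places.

0.26

Required total absorption A = 0.161·73/0.47 = 25.01 m².
Absorption from the other surfaces = 21·0.44 + 12·0.08 + 55·0.17 = 19.55 m², so the ceiling must supply 5.46 m² over 21 m².
α = 5.46/21 = 0.260.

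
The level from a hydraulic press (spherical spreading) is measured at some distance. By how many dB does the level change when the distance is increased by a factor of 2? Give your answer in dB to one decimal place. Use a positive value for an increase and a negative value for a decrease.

-6.0 dB

A point source loses 6 dB per doubling of distance; generally ΔL = −20·log₁₀(r₂/r₁).
ΔL = −20·log₁₀(2) = -6.02 dB.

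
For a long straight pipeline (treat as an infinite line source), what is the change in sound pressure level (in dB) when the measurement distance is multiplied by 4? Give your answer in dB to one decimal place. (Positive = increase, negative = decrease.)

A line source loses 3 dB per doubling of distance; generally ΔL = −10·log₁₀(r₂/r₁).
ΔL = −10·log₁₀(4) = -6.02 dB.

-6.0 dB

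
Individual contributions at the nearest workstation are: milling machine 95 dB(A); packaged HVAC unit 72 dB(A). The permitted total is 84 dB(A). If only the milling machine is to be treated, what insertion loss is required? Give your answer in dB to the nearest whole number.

11 dB

Fixed contribution from the other source: Σ 10^(L/10) = 10^(72/10) = 1.585e+07 (72.00 dB(A)).
To meet 84 dB(A) overall, the treated milling machine may contribute at most 10^(84/10) − 1.585e+07 = 2.353e+08, i.e. 83.72 dB(A).
So the milling machine must be reduced from 95 to 83.72 dB(A): IL = 11.28 dB.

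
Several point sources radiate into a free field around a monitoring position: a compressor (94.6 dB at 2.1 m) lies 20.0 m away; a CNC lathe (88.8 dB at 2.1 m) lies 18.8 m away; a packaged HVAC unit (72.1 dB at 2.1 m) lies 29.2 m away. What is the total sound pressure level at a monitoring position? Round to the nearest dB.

Apply inverse-square spreading to bring every level to the receiver, then sum 10^(L/10).
compressor: 94.6 − 20·log₁₀(20.0/2.1) = 94.6 − 19.58 = 75.02 dB.
CNC lathe: 88.8 − 20·log₁₀(18.8/2.1) = 88.8 − 19.04 = 69.76 dB.
packaged HVAC unit: 72.1 − 20·log₁₀(29.2/2.1) = 72.1 − 22.86 = 49.24 dB.
Σ 10^(L/10) = 4.135e+07 → L_total = 10·log₁₀(4.135e+07) = 76.16 dB.

76 dB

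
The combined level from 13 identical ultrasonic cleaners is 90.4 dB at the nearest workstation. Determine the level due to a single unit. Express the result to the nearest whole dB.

13 equal contributions raise the level by 10·log₁₀ 13 = 11.139 dB, so each unit alone gives 90.4 − 11.139.

79 dB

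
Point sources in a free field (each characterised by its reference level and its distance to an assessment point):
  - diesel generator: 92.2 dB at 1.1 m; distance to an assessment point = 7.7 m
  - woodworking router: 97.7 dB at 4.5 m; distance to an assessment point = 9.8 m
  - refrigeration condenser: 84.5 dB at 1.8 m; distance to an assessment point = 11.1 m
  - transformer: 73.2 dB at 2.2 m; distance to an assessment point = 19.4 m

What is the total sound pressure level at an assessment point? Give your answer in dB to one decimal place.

91.1 dB

Apply inverse-square spreading to bring every level to the receiver, then sum 10^(L/10).
diesel generator: 92.2 − 20·log₁₀(7.7/1.1) = 92.2 − 16.90 = 75.30 dB.
woodworking router: 97.7 − 20·log₁₀(9.8/4.5) = 97.7 − 6.76 = 90.94 dB.
refrigeration condenser: 84.5 − 20·log₁₀(11.1/1.8) = 84.5 − 15.80 = 68.70 dB.
transformer: 73.2 − 20·log₁₀(19.4/2.2) = 73.2 − 18.91 = 54.29 dB.
Σ 10^(L/10) = 1.283e+09 → L_total = 10·log₁₀(1.283e+09) = 91.08 dB.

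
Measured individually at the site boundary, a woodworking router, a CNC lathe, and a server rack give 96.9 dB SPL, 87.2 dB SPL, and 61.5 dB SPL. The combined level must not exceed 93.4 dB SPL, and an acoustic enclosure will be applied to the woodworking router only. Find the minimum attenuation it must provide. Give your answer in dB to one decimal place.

4.7 dB

Fixed contribution from the other sources: Σ 10^(L/10) = 10^(87.2/10) + 10^(61.5/10) = 5.262e+08 (87.21 dB SPL).
The limit corresponds to 10^(93.4/10) = 2.188e+09; subtracting the fixed part leaves 1.662e+09 for the woodworking router, i.e. 92.21 dB SPL.
Required insertion loss = 96.9 − 92.21 = 4.69 dB.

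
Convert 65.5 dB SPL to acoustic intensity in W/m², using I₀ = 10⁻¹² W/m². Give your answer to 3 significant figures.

I/I₀ = 10^(65.5/10) = 3.548e+06, so I = 3.548e+06 × 10⁻¹² W/m².

3.55e-06 W/m²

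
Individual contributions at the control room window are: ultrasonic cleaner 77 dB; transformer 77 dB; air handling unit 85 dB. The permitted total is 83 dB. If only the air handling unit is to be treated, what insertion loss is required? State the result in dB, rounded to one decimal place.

Everything except the air handling unit sums to 10^(77/10) + 10^(77/10) = 1.002e+08 in linear terms, 80.01 dB.
To meet 83 dB overall, the treated air handling unit may contribute at most 10^(83/10) − 1.002e+08 = 9.929e+07, i.e. 79.97 dB.
Required insertion loss = 85 − 79.97 = 5.03 dB.

5.0 dB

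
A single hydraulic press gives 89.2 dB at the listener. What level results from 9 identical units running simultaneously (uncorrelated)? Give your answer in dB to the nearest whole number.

L_total = L₁ + 10·log₁₀ N for N identical incoherent sources.
L_total = 89.2 + 10·log₁₀(9) = 89.2 + 9.542 = 98.74 dB.

99 dB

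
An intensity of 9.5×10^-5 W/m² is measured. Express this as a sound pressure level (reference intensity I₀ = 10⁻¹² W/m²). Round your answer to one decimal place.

Dividing by I₀ shifts the exponent by 12: I/I₀ = 9.5×10^7.
L = 10·(0.9777 + 7) = 79.78 dB.

79.8 dB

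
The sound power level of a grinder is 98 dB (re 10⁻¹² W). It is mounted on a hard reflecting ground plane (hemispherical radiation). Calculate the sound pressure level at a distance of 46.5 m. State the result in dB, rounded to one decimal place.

Free-field hemispherical radiation: L_p = L_w − 10·log₁₀(2π·r²), r = 46.5 m.
2π·r² = 1.359e+04 m², 10·log₁₀ of that is 41.331 dB.
L_p = 98 − 41.331 = 56.67 dB.

56.7 dB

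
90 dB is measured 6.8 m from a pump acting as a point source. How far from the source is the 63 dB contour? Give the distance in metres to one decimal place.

152.2 m

Point-source spreading drops the level by 20·log₁₀(r₂/r₁); inverting, r₂/r₁ = 10^(ΔL/20).
r₂ = 6.8·10^((90−63)/20) = 6.8·10^(27.0/20) = 152.23 m.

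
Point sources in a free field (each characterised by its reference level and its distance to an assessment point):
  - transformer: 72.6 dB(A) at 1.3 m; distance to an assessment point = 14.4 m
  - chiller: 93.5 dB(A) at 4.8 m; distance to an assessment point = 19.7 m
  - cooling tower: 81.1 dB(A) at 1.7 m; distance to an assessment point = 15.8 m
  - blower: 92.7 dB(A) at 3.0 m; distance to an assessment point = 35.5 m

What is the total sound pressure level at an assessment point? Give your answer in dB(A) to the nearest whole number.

Propagate each source to the receiver with L = L_ref − 20·log₁₀(r/r_ref), then add intensities.
transformer: 72.6 − 20·log₁₀(14.4/1.3) = 72.6 − 20.89 = 51.71 dB(A).
chiller: 93.5 − 20·log₁₀(19.7/4.8) = 93.5 − 12.26 = 81.24 dB(A).
cooling tower: 81.1 − 20·log₁₀(15.8/1.7) = 81.1 − 19.36 = 61.74 dB(A).
blower: 92.7 − 20·log₁₀(35.5/3.0) = 92.7 − 21.46 = 71.24 dB(A).
Σ 10^(L/10) = 1.478e+08 → L_total = 10·log₁₀(1.478e+08) = 81.70 dB(A).

82 dB(A)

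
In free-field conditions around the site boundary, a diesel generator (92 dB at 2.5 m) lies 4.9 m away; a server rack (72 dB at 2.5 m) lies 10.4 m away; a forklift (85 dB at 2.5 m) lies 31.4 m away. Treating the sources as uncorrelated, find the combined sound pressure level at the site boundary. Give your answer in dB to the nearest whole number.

First find each source's level at the receiver (point-source: −20·log₁₀(r/r_ref)), then combine on an intensity basis.
diesel generator: 92 − 20·log₁₀(4.9/2.5) = 92 − 5.85 = 86.15 dB.
server rack: 72 − 20·log₁₀(10.4/2.5) = 72 − 12.38 = 59.62 dB.
forklift: 85 − 20·log₁₀(31.4/2.5) = 85 − 21.98 = 63.02 dB.
Σ 10^(L/10) = 4.155e+08 → L_total = 10·log₁₀(4.155e+08) = 86.19 dB.

86 dB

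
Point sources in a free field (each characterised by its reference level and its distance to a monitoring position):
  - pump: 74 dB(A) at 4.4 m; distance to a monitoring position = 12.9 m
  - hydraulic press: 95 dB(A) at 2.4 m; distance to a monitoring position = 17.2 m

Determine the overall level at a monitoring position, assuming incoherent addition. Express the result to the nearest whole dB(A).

First find each source's level at the receiver (point-source: −20·log₁₀(r/r_ref)), then combine on an intensity basis.
pump: 74 − 20·log₁₀(12.9/4.4) = 74 − 9.34 = 64.66 dB(A).
hydraulic press: 95 − 20·log₁₀(17.2/2.4) = 95 − 17.11 = 77.89 dB(A).
Σ 10^(L/10) = 6.449e+07 → L_total = 10·log₁₀(6.449e+07) = 78.10 dB(A).

78 dB(A)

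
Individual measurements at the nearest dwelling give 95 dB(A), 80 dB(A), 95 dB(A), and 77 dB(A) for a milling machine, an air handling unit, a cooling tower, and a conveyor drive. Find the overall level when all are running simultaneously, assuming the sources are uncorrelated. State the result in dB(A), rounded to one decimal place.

98.1 dB(A)

For uncorrelated sources the intensities add, so convert each level to linear form, sum, and take 10·log₁₀ of the total.
Σ 10^(L/10) = 10^(95/10) + 10^(80/10) + 10^(95/10) + 10^(77/10) = 6.475e+09.
L_total = 10·log₁₀(6.475e+09) = 98.11 dB(A).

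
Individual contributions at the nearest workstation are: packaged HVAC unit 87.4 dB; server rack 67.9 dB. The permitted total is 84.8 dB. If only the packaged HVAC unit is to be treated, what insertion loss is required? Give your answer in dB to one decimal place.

2.7 dB

Everything except the packaged HVAC unit sums to 10^(67.9/10) = 6.166e+06 in linear terms, 67.90 dB.
The limit corresponds to 10^(84.8/10) = 3.020e+08; subtracting the fixed part leaves 2.958e+08 for the packaged HVAC unit, i.e. 84.71 dB.
So the packaged HVAC unit must be reduced from 87.4 to 84.71 dB: IL = 2.69 dB.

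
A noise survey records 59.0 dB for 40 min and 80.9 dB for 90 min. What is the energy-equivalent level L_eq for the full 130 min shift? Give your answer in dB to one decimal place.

79.3 dB

Weight each interval's intensity by its duration and average over T = 130 min:
Σ tᵢ·10^(Lᵢ/10) = 40·10^(59.0/10) + 90·10^(80.9/10) = 1.110e+10.
L_eq = 10·log₁₀(1.110e+10/130) = 79.32 dB.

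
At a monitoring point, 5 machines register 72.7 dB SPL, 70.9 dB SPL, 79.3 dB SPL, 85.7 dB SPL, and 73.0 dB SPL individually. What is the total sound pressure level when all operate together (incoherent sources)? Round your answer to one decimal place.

87.1 dB SPL

Incoherent sources combine by intensity addition: L_total = 10·log₁₀(Σ 10^(L_i/10)).
Σ 10^(L/10) = 10^(72.7/10) + 10^(70.9/10) + 10^(79.3/10) + 10^(85.7/10) + 10^(73.0/10) = 5.075e+08.
L_total = 10·log₁₀(5.075e+08) = 87.05 dB SPL.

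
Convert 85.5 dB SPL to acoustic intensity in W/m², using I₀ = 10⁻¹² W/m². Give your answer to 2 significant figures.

I = I₀·10^(L/10) = 10⁻¹² × 10^(85.5/10) = 10^(-3.450).

0.00035 W/m²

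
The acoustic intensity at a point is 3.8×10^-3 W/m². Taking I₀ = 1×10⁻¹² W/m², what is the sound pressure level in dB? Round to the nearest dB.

L = 10·log₁₀(I/I₀) = 10·log₁₀(3.8×10^-3/10⁻¹²) = 10·log₁₀(3.8×10^9).
L = 10·(0.5798 + 9) = 95.80 dB.

96 dB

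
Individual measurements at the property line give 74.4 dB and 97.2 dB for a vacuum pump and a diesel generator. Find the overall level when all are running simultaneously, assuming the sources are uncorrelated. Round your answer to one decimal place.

97.2 dB

For uncorrelated sources the intensities add, so convert each level to linear form, sum, and take 10·log₁₀ of the total.
Σ 10^(L/10) = 10^(74.4/10) + 10^(97.2/10) = 5.276e+09.
L_total = 10·log₁₀(5.276e+09) = 97.22 dB.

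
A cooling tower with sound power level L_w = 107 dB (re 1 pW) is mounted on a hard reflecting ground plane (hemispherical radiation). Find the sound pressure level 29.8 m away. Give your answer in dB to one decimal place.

69.5 dB

Free-field hemispherical radiation: L_p = L_w − 10·log₁₀(2π·r²), r = 29.8 m.
2π·r² = 5580 m², 10·log₁₀ of that is 37.466 dB.
L_p = 107 − 37.466 = 69.53 dB.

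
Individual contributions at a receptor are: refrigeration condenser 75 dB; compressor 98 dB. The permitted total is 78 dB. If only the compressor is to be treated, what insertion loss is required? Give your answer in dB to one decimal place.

23.0 dB

The untreated sources together contribute 10^(75/10) = 3.162e+07, i.e. 75.00 dB.
The limit corresponds to 10^(78/10) = 6.310e+07; subtracting the fixed part leaves 3.147e+07 for the compressor, i.e. 74.98 dB.
Required insertion loss = 98 − 74.98 = 23.02 dB.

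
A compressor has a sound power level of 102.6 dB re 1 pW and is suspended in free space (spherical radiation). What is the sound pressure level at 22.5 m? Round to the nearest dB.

65 dB

The power spreads over a sphere of area 4π·r², so L_p = L_w − 10·log₁₀(4π·r²).
4π·r² = 6362 m², 10·log₁₀ of that is 38.036 dB.
L_p = 102.6 − 38.036 = 64.56 dB.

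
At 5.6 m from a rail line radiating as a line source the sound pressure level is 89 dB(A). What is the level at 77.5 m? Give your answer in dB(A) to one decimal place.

77.6 dB(A)

Cylindrical spreading from a line source gives a 10·log₁₀(r₂/r₁) drop.
L₂ = 89 − 10·log₁₀(77.5/5.6) = 89 − 11.411 = 77.59 dB(A).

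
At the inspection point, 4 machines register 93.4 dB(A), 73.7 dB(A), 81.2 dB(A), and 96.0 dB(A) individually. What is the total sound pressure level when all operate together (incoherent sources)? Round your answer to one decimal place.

For uncorrelated sources the intensities add, so convert each level to linear form, sum, and take 10·log₁₀ of the total.
Σ 10^(L/10) = 10^(93.4/10) + 10^(73.7/10) + 10^(81.2/10) + 10^(96.0/10) = 6.324e+09.
L_total = 10·log₁₀(6.324e+09) = 98.01 dB(A).

98.0 dB(A)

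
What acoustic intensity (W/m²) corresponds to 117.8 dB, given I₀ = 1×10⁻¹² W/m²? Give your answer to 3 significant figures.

I = I₀·10^(L/10) = 10⁻¹² × 10^(117.8/10) = 10^(-0.220).

0.603 W/m²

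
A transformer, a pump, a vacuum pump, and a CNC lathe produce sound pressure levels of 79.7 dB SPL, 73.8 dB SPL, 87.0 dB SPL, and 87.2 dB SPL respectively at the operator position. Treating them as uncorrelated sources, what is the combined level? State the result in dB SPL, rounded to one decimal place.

Incoherent sources combine by intensity addition: L_total = 10·log₁₀(Σ 10^(L_i/10)).
Σ 10^(L/10) = 10^(79.7/10) + 10^(73.8/10) + 10^(87.0/10) + 10^(87.2/10) = 1.143e+09.
L_total = 10·log₁₀(1.143e+09) = 90.58 dB SPL.

90.6 dB SPL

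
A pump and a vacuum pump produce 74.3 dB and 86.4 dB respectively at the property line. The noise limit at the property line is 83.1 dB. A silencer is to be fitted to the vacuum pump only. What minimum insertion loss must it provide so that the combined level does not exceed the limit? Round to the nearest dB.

Fixed contribution from the other source: Σ 10^(L/10) = 10^(74.3/10) = 2.692e+07 (74.30 dB).
The limit corresponds to 10^(83.1/10) = 2.042e+08; subtracting the fixed part leaves 1.773e+08 for the vacuum pump, i.e. 82.49 dB.
Required insertion loss = 86.4 − 82.49 = 3.91 dB.

4 dB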